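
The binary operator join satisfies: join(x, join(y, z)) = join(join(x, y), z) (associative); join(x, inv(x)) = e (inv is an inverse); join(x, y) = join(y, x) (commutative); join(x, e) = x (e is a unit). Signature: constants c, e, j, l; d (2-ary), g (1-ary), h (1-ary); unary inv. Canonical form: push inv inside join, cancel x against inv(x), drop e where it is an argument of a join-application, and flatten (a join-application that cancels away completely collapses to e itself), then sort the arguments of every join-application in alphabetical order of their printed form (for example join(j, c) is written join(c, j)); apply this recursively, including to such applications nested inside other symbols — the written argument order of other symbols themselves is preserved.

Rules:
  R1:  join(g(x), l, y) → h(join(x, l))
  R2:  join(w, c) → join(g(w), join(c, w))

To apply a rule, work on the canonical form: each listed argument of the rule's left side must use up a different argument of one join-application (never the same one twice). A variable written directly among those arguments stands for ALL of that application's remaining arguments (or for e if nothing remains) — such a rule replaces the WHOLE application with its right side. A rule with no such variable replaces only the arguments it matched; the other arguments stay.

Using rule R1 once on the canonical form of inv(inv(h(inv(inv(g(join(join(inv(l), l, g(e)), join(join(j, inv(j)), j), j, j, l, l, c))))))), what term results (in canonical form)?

Canonical form:  h(g(join(c, g(e), j, j, j, l, l)))
Match R1:  consume g(e), l;  x := e, y := join(c, j, j, j, l)
Every leftover argument binds to the variable; the entire application is replaced.
Result:  h(g(h(l)))

Answer: h(g(h(l)))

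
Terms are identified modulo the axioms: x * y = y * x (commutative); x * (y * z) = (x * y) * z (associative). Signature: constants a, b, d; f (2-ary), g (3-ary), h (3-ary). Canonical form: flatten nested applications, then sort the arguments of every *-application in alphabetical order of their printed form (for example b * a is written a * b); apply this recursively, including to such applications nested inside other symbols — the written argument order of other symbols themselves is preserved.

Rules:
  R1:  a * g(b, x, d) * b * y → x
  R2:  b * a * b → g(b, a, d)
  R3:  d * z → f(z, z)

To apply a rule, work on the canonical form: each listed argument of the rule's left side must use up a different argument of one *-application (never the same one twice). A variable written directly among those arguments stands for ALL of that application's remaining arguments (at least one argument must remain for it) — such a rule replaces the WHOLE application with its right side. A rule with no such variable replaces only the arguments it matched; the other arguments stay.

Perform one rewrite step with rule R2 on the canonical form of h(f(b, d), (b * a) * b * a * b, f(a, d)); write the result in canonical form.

Canonical form:  h(f(b, d), a * a * b * b * b, f(a, d))
Apply R2:  consuming a, b, b
Result:  h(f(b, d), a * b * g(b, a, d), f(a, d))

Answer: h(f(b, d), a * b * g(b, a, d), f(a, d))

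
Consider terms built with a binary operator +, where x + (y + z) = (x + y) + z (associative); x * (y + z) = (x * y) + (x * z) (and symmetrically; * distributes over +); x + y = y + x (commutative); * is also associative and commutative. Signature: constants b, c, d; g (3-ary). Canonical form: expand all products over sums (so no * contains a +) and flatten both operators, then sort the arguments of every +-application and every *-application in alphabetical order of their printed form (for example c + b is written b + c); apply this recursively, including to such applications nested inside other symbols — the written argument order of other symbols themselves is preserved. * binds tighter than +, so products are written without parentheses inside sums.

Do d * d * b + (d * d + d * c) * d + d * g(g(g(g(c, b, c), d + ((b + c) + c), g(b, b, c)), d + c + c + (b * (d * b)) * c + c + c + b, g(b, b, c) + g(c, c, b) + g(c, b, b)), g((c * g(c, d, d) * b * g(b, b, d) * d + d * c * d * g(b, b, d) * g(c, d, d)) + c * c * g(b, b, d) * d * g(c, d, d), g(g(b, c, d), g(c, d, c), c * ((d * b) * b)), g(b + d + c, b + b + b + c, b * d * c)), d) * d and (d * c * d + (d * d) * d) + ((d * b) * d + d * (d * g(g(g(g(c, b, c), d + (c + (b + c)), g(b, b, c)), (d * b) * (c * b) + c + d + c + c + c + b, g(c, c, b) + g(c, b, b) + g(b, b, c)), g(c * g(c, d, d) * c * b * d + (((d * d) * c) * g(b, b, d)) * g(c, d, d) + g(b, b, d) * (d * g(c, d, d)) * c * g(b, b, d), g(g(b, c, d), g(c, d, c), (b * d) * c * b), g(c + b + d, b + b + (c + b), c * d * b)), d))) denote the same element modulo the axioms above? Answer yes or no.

Answer: no — b * d * d + c * d * d + d * d * d + d * d * g(g(g(g(c, b, c), b + c + c + d, g(b, b, c)), b + b * b * c * d + c + c + c + c + d, g(b, b, c) + g(c, b, b) + g(c, c, b)), g(b * c * d * g(b, b, d) * g(c, d, d) + c * c * d * g(b, b, d) * g(c, d, d) + c * d * d * g(b, b, d) * g(c, d, d), g(g(b, c, d), g(c, d, c), b * b * c * d), g(b + c + d, b + b + b + c, b * c * d)), d) vs b * d * d + c * d * d + d * d * d + d * d * g(g(g(g(c, b, c), b + c + c + d, g(b, b, c)), b + b * b * c * d + c + c + c + c + d, g(b, b, c) + g(c, b, b) + g(c, c, b)), g(b * c * c * d * g(c, d, d) + c * d * d * g(b, b, d) * g(c, d, d) + c * d * g(b, b, d) * g(b, b, d) * g(c, d, d), g(g(b, c, d), g(c, d, c), b * b * c * d), g(b + c + d, b + b + b + c, b * c * d)), d)

Derivation:
Left:  d * d * b + (d * d + d * c) * d + d * g(g(g(g(c, b, c), d + ((b + c) + c), g(b, b, c)), d + c + c + (b * (d * b)) * c + c + c + b, g(b, b, c) + g(c, c, b) + g(c, b, b)), g((c * g(c, d, d) * b * g(b, b, d) * d + d * c * d * g(b, b, d) * g(c, d, d)) + c * c * g(b, b, d) * d * g(c, d, d), g(g(b, c, d), g(c, d, c), c * ((d * b) * b)), g(b + d + c, b + b + b + c, b * d * c)), d) * d
  Expand products over sums:  b * d * d + d * d * d + c * d * d + d * d * g(g(g(g(c, b, c), b + c + c + d, g(b, b, c)), b + b * b * c * d + c + c + c + c + d, g(b, b, c) + g(c, b, b) + g(c, c, b)), g(b * c * d * g(b, b, d) * g(c, d, d) + c * c * d * g(b, b, d) * g(c, d, d) + c * d * d * g(b, b, d) * g(c, d, d), g(g(b, c, d), g(c, d, c), b * b * c * d), g(b + c + d, b + b + b + c, b * c * d)), d)
  Sort arguments:  b * d * d + c * d * d + d * d * d + d * d * g(g(g(g(c, b, c), b + c + c + d, g(b, b, c)), b + b * b * c * d + c + c + c + c + d, g(b, b, c) + g(c, b, b) + g(c, c, b)), g(b * c * d * g(b, b, d) * g(c, d, d) + c * c * d * g(b, b, d) * g(c, d, d) + c * d * d * g(b, b, d) * g(c, d, d), g(g(b, c, d), g(c, d, c), b * b * c * d), g(b + c + d, b + b + b + c, b * c * d)), d)
Right:  (d * c * d + (d * d) * d) + ((d * b) * d + d * (d * g(g(g(g(c, b, c), d + (c + (b + c)), g(b, b, c)), (d * b) * (c * b) + c + d + c + c + c + b, g(c, c, b) + g(c, b, b) + g(b, b, c)), g(c * g(c, d, d) * c * b * d + (((d * d) * c) * g(b, b, d)) * g(c, d, d) + g(b, b, d) * (d * g(c, d, d)) * c * g(b, b, d), g(g(b, c, d), g(c, d, c), (b * d) * c * b), g(c + b + d, b + b + (c + b), c * d * b)), d)))
  Merge nested applications:  c * d * d + d * d * d + b * d * d + d * d * g(g(g(g(c, b, c), b + c + c + d, g(b, b, c)), b + b * b * c * d + c + c + c + c + d, g(b, b, c) + g(c, b, b) + g(c, c, b)), g(b * c * c * d * g(c, d, d) + c * d * d * g(b, b, d) * g(c, d, d) + c * d * g(b, b, d) * g(b, b, d) * g(c, d, d), g(g(b, c, d), g(c, d, c), b * b * c * d), g(b + c + d, b + b + b + c, b * c * d)), d)
  Sort:  b * d * d + c * d * d + d * d * d + d * d * g(g(g(g(c, b, c), b + c + c + d, g(b, b, c)), b + b * b * c * d + c + c + c + c + d, g(b, b, c) + g(c, b, b) + g(c, c, b)), g(b * c * c * d * g(c, d, d) + c * d * d * g(b, b, d) * g(c, d, d) + c * d * g(b, b, d) * g(b, b, d) * g(c, d, d), g(g(b, c, d), g(c, d, c), b * b * c * d), g(b + c + d, b + b + b + c, b * c * d)), d)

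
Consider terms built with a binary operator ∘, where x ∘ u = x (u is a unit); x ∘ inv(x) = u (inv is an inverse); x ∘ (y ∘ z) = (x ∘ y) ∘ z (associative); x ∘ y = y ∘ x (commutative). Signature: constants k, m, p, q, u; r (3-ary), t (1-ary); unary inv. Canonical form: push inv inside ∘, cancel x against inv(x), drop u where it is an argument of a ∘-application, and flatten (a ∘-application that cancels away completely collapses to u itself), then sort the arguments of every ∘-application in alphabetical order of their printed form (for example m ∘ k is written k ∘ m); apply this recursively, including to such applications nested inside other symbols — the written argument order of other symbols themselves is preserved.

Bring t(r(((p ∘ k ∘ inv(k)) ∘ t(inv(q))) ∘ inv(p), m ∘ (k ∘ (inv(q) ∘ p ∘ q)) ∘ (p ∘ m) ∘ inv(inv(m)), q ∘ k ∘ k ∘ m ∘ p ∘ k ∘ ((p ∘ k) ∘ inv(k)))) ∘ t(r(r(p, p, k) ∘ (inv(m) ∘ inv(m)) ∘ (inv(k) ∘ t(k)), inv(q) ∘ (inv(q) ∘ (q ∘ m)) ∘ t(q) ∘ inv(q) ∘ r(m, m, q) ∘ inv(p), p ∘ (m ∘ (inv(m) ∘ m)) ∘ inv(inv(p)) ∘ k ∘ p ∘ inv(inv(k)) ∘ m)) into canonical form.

Answer: t(r(inv(k) ∘ inv(m) ∘ inv(m) ∘ r(p, p, k) ∘ t(k), inv(p) ∘ inv(q) ∘ inv(q) ∘ m ∘ r(m, m, q) ∘ t(q), k ∘ k ∘ m ∘ m ∘ p ∘ p ∘ p)) ∘ t(r(t(inv(q)), k ∘ m ∘ m ∘ m ∘ p ∘ p, k ∘ k ∘ k ∘ m ∘ p ∘ p ∘ q))

Derivation:
Push inv inside:  distribute inv over ∘ and collapse double inv
Collect terms:  t(r(t(inv(q)), k ∘ m ∘ m ∘ m ∘ p ∘ p, k ∘ k ∘ k ∘ m ∘ p ∘ p ∘ q)) ∘ t(r(inv(k) ∘ inv(m) ∘ inv(m) ∘ r(p, p, k) ∘ t(k), inv(p) ∘ inv(q) ∘ inv(q) ∘ m ∘ r(m, m, q) ∘ t(q), k ∘ k ∘ m ∘ m ∘ p ∘ p ∘ p))
Sort arguments:  t(r(inv(k) ∘ inv(m) ∘ inv(m) ∘ r(p, p, k) ∘ t(k), inv(p) ∘ inv(q) ∘ inv(q) ∘ m ∘ r(m, m, q) ∘ t(q), k ∘ k ∘ m ∘ m ∘ p ∘ p ∘ p)) ∘ t(r(t(inv(q)), k ∘ m ∘ m ∘ m ∘ p ∘ p, k ∘ k ∘ k ∘ m ∘ p ∘ p ∘ q))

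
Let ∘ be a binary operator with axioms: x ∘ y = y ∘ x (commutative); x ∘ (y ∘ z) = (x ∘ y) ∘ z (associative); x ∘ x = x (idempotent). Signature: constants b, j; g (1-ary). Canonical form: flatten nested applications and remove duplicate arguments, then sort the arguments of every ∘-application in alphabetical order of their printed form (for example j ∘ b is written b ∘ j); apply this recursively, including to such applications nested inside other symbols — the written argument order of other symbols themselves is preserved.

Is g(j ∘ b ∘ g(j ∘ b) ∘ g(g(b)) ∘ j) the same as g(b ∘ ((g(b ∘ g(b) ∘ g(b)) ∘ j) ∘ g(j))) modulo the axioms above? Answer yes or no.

Left:  g(j ∘ b ∘ g(j ∘ b) ∘ g(g(b)) ∘ j)
  Work inside:  j ∘ b ∘ g(j ∘ b) ∘ g(g(b)) ∘ j
  Simplify inside:  g(j ∘ b)  →  g(b ∘ j)
  Idempotence:  drop duplicate j
  Sort:  b ∘ g(b ∘ j) ∘ g(g(b)) ∘ j
  Put back:  g(b ∘ g(b ∘ j) ∘ g(g(b)) ∘ j)
Right:  g(b ∘ ((g(b ∘ g(b) ∘ g(b)) ∘ j) ∘ g(j)))
  Work inside:  b ∘ ((g(b ∘ g(b) ∘ g(b)) ∘ j) ∘ g(j))
  Flatten:  b ∘ g(b ∘ g(b) ∘ g(b)) ∘ j ∘ g(j)
  Inside:  g(b ∘ g(b) ∘ g(b))  →  g(b ∘ g(b))
  Order the arguments:  b ∘ g(b ∘ g(b)) ∘ g(j) ∘ j
  Put back:  g(b ∘ g(b ∘ g(b)) ∘ g(j) ∘ j)

Answer: no — g(b ∘ g(b ∘ j) ∘ g(g(b)) ∘ j) vs g(b ∘ g(b ∘ g(b)) ∘ g(j) ∘ j)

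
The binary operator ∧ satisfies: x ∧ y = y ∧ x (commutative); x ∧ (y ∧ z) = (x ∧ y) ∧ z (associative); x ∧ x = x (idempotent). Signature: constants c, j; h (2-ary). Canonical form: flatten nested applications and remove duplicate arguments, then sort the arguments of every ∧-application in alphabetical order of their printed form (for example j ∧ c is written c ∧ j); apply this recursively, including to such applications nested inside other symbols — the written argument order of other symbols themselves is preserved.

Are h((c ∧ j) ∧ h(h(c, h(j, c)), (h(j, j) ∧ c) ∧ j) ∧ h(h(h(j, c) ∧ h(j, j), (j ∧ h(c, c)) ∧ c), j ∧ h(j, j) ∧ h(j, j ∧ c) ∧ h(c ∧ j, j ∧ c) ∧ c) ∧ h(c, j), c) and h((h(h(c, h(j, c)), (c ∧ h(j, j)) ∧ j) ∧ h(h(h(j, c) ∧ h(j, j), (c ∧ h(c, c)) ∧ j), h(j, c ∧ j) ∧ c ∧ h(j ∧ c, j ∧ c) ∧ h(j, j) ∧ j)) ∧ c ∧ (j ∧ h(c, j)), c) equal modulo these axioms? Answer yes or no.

Answer: yes — both canonical forms are h(c ∧ h(c, j) ∧ h(h(c, h(j, c)), c ∧ h(j, j) ∧ j) ∧ h(h(h(j, c) ∧ h(j, j), c ∧ h(c, c) ∧ j), c ∧ h(c ∧ j, c ∧ j) ∧ h(j, c ∧ j) ∧ h(j, j) ∧ j) ∧ j, c)

Derivation:
Left:  h((c ∧ j) ∧ h(h(c, h(j, c)), (h(j, j) ∧ c) ∧ j) ∧ h(h(h(j, c) ∧ h(j, j), (j ∧ h(c, c)) ∧ c), j ∧ h(j, j) ∧ h(j, j ∧ c) ∧ h(c ∧ j, j ∧ c) ∧ c) ∧ h(c, j), c)
  Focus inside:  (c ∧ j) ∧ h(h(c, h(j, c)), (h(j, j) ∧ c) ∧ j) ∧ h(h(h(j, c) ∧ h(j, j), (j ∧ h(c, c)) ∧ c), j ∧ h(j, j) ∧ h(j, j ∧ c) ∧ h(c ∧ j, j ∧ c) ∧ c) ∧ h(c, j)
  Un-nest:  c ∧ j ∧ h(h(c, h(j, c)), (h(j, j) ∧ c) ∧ j) ∧ h(h(h(j, c) ∧ h(j, j), (j ∧ h(c, c)) ∧ c), j ∧ h(j, j) ∧ h(j, j ∧ c) ∧ h(c ∧ j, j ∧ c) ∧ c) ∧ h(c, j)
  Inside:  h(h(c, h(j, c)), (h(j, j) ∧ c) ∧ j)  →  h(h(c, h(j, c)), c ∧ h(j, j) ∧ j)
  Inside:  h(h(h(j, c) ∧ h(j, j), (j ∧ h(c, c)) ∧ c), j ∧ h(j, j) ∧ h(j, j ∧ c) ∧ h(c ∧ j, j ∧ c) ∧ c)  →  h(h(h(j, c) ∧ h(j, j), c ∧ h(c, c) ∧ j), c ∧ h(c ∧ j, c ∧ j) ∧ h(j, c ∧ j) ∧ h(j, j) ∧ j)
  Order the arguments:  c ∧ h(c, j) ∧ h(h(c, h(j, c)), c ∧ h(j, j) ∧ j) ∧ h(h(h(j, c) ∧ h(j, j), c ∧ h(c, c) ∧ j), c ∧ h(c ∧ j, c ∧ j) ∧ h(j, c ∧ j) ∧ h(j, j) ∧ j) ∧ j
  Rebuild:  h(c ∧ h(c, j) ∧ h(h(c, h(j, c)), c ∧ h(j, j) ∧ j) ∧ h(h(h(j, c) ∧ h(j, j), c ∧ h(c, c) ∧ j), c ∧ h(c ∧ j, c ∧ j) ∧ h(j, c ∧ j) ∧ h(j, j) ∧ j) ∧ j, c)
Right:  h((h(h(c, h(j, c)), (c ∧ h(j, j)) ∧ j) ∧ h(h(h(j, c) ∧ h(j, j), (c ∧ h(c, c)) ∧ j), h(j, c ∧ j) ∧ c ∧ h(j ∧ c, j ∧ c) ∧ h(j, j) ∧ j)) ∧ c ∧ (j ∧ h(c, j)), c)
  Work inside:  (h(h(c, h(j, c)), (c ∧ h(j, j)) ∧ j) ∧ h(h(h(j, c) ∧ h(j, j), (c ∧ h(c, c)) ∧ j), h(j, c ∧ j) ∧ c ∧ h(j ∧ c, j ∧ c) ∧ h(j, j) ∧ j)) ∧ c ∧ (j ∧ h(c, j))
  Un-nest:  h(h(c, h(j, c)), (c ∧ h(j, j)) ∧ j) ∧ h(h(h(j, c) ∧ h(j, j), (c ∧ h(c, c)) ∧ j), h(j, c ∧ j) ∧ c ∧ h(j ∧ c, j ∧ c) ∧ h(j, j) ∧ j) ∧ c ∧ j ∧ h(c, j)
  Canonicalize subterm:  h(h(c, h(j, c)), (c ∧ h(j, j)) ∧ j)  →  h(h(c, h(j, c)), c ∧ h(j, j) ∧ j)
  Inside:  h(h(h(j, c) ∧ h(j, j), (c ∧ h(c, c)) ∧ j), h(j, c ∧ j) ∧ c ∧ h(j ∧ c, j ∧ c) ∧ h(j, j) ∧ j)  →  h(h(h(j, c) ∧ h(j, j), c ∧ h(c, c) ∧ j), c ∧ h(c ∧ j, c ∧ j) ∧ h(j, c ∧ j) ∧ h(j, j) ∧ j)
  Order the arguments:  c ∧ h(c, j) ∧ h(h(c, h(j, c)), c ∧ h(j, j) ∧ j) ∧ h(h(h(j, c) ∧ h(j, j), c ∧ h(c, c) ∧ j), c ∧ h(c ∧ j, c ∧ j) ∧ h(j, c ∧ j) ∧ h(j, j) ∧ j) ∧ j
  Put back:  h(c ∧ h(c, j) ∧ h(h(c, h(j, c)), c ∧ h(j, j) ∧ j) ∧ h(h(h(j, c) ∧ h(j, j), c ∧ h(c, c) ∧ j), c ∧ h(c ∧ j, c ∧ j) ∧ h(j, c ∧ j) ∧ h(j, j) ∧ j) ∧ j, c)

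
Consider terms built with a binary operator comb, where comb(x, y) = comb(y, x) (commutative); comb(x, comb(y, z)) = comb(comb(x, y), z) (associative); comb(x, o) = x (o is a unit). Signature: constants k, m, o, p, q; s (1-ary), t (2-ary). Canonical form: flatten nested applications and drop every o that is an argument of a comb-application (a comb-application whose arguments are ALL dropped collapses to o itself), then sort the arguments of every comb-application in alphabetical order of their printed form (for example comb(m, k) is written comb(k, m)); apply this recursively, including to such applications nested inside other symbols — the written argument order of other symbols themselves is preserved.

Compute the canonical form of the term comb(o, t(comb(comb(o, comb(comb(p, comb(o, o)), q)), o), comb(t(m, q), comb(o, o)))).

Answer: t(comb(p, q), t(m, q))

Derivation:
Simplify inside:  t(comb(comb(o, comb(comb(p, comb(o, o)), q)), o), comb(t(m, q), comb(o, o)))  →  t(comb(p, q), t(m, q))
Units out:  drop o
Order the arguments:  t(comb(p, q), t(m, q))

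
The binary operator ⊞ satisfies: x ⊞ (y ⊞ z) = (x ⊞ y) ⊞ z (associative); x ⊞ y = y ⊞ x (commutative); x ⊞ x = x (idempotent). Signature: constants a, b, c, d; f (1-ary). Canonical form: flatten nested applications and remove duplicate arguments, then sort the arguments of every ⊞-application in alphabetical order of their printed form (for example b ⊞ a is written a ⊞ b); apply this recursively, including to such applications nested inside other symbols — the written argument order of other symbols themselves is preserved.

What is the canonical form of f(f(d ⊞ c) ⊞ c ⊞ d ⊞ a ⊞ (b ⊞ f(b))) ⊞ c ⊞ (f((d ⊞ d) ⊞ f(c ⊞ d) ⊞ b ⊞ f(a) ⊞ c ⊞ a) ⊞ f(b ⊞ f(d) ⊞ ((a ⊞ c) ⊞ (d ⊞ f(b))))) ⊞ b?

Answer: b ⊞ c ⊞ f(a ⊞ b ⊞ c ⊞ d ⊞ f(a) ⊞ f(c ⊞ d)) ⊞ f(a ⊞ b ⊞ c ⊞ d ⊞ f(b) ⊞ f(c ⊞ d)) ⊞ f(a ⊞ b ⊞ c ⊞ d ⊞ f(b) ⊞ f(d))

Derivation:
Flatten:  f(f(d ⊞ c) ⊞ c ⊞ d ⊞ a ⊞ (b ⊞ f(b))) ⊞ c ⊞ f((d ⊞ d) ⊞ f(c ⊞ d) ⊞ b ⊞ f(a) ⊞ c ⊞ a) ⊞ f(b ⊞ f(d) ⊞ ((a ⊞ c) ⊞ (d ⊞ f(b)))) ⊞ b
Canonicalize subterm:  f(f(d ⊞ c) ⊞ c ⊞ d ⊞ a ⊞ (b ⊞ f(b)))  →  f(a ⊞ b ⊞ c ⊞ d ⊞ f(b) ⊞ f(c ⊞ d))
Inside:  f((d ⊞ d) ⊞ f(c ⊞ d) ⊞ b ⊞ f(a) ⊞ c ⊞ a)  →  f(a ⊞ b ⊞ c ⊞ d ⊞ f(a) ⊞ f(c ⊞ d))
Simplify inside:  f(b ⊞ f(d) ⊞ ((a ⊞ c) ⊞ (d ⊞ f(b))))  →  f(a ⊞ b ⊞ c ⊞ d ⊞ f(b) ⊞ f(d))
Order the arguments:  b ⊞ c ⊞ f(a ⊞ b ⊞ c ⊞ d ⊞ f(a) ⊞ f(c ⊞ d)) ⊞ f(a ⊞ b ⊞ c ⊞ d ⊞ f(b) ⊞ f(c ⊞ d)) ⊞ f(a ⊞ b ⊞ c ⊞ d ⊞ f(b) ⊞ f(d))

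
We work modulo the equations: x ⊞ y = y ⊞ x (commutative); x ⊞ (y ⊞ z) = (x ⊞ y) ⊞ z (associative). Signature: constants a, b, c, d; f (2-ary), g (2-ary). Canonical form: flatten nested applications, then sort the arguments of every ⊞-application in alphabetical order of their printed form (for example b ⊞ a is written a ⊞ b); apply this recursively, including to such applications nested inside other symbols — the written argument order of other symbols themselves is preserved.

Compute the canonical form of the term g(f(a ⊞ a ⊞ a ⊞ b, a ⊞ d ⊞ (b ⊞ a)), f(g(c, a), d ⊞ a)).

Answer: g(f(a ⊞ a ⊞ a ⊞ b, a ⊞ a ⊞ b ⊞ d), f(g(c, a), a ⊞ d))

Derivation:
Work inside:  a ⊞ d ⊞ (b ⊞ a)
Flatten:  a ⊞ d ⊞ b ⊞ a
Sort:  a ⊞ a ⊞ b ⊞ d
Rebuild:  g(f(a ⊞ a ⊞ a ⊞ b, a ⊞ a ⊞ b ⊞ d), f(g(c, a), a ⊞ d))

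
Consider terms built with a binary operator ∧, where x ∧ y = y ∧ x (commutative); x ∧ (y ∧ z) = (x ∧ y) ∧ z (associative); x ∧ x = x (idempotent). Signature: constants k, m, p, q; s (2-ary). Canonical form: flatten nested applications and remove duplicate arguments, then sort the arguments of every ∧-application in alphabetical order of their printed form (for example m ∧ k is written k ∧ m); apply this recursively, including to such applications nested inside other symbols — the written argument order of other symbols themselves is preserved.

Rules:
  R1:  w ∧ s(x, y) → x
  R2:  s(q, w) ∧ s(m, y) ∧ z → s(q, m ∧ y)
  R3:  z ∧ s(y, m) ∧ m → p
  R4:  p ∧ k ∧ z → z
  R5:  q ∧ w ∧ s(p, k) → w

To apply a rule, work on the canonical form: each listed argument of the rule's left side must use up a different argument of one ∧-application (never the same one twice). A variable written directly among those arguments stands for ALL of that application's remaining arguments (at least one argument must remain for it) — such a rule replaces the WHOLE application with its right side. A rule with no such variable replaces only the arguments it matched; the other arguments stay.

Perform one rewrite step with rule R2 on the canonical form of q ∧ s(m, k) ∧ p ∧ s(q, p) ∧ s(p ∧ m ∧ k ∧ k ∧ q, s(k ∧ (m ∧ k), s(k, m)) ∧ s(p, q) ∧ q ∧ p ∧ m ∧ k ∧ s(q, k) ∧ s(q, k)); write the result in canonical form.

Answer: s(q, k ∧ m)

Derivation:
Canonical form:  p ∧ q ∧ s(k ∧ m ∧ p ∧ q, k ∧ m ∧ p ∧ q ∧ s(k ∧ m, s(k, m)) ∧ s(p, q) ∧ s(q, k)) ∧ s(m, k) ∧ s(q, p)
R2 matches:  uses s(m, k), s(q, p);  w := p, y := k, z := p ∧ q ∧ s(k ∧ m ∧ p ∧ q, k ∧ m ∧ p ∧ q ∧ s(k ∧ m, s(k, m)) ∧ s(p, q) ∧ s(q, k))
The variable takes the whole remainder — replace the entire application.
Giving:  s(q, k ∧ m)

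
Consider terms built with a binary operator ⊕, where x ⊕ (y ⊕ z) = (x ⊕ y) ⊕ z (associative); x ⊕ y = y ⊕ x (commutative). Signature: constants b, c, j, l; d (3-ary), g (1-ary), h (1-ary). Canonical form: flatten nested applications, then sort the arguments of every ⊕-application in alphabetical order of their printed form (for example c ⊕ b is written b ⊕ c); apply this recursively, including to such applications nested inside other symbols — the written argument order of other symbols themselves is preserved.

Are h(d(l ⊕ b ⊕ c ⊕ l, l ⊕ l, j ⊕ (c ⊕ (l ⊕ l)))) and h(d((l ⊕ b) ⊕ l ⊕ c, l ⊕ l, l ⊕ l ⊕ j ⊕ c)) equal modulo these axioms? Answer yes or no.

Left:  h(d(l ⊕ b ⊕ c ⊕ l, l ⊕ l, j ⊕ (c ⊕ (l ⊕ l))))
  Focus inside:  j ⊕ (c ⊕ (l ⊕ l))
  Merge nested applications:  j ⊕ c ⊕ l ⊕ l
  Order the arguments:  c ⊕ j ⊕ l ⊕ l
  Put back:  h(d(b ⊕ c ⊕ l ⊕ l, l ⊕ l, c ⊕ j ⊕ l ⊕ l))
Right:  h(d((l ⊕ b) ⊕ l ⊕ c, l ⊕ l, l ⊕ l ⊕ j ⊕ c))
  Descend into:  (l ⊕ b) ⊕ l ⊕ c
  Flatten:  l ⊕ b ⊕ l ⊕ c
  Sort arguments:  b ⊕ c ⊕ l ⊕ l
  Reassemble:  h(d(b ⊕ c ⊕ l ⊕ l, l ⊕ l, c ⊕ j ⊕ l ⊕ l))

Answer: yes — both canonical forms are h(d(b ⊕ c ⊕ l ⊕ l, l ⊕ l, c ⊕ j ⊕ l ⊕ l))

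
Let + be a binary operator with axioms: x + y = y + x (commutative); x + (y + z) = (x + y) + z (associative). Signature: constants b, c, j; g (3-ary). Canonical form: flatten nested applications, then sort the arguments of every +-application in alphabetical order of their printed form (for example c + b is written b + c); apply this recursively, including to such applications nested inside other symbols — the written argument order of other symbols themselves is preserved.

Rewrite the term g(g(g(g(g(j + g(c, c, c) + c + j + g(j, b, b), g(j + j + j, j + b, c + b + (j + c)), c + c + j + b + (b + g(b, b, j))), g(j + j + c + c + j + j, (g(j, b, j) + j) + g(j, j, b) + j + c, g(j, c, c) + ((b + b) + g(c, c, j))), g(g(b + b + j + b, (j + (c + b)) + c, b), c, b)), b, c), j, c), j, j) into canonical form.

Answer: g(g(g(g(g(c + g(c, c, c) + g(j, b, b) + j + j, g(j + j + j, b + j, b + c + c + j), b + b + c + c + g(b, b, j) + j), g(c + c + j + j + j + j, c + g(j, b, j) + g(j, j, b) + j + j, b + b + g(c, c, j) + g(j, c, c)), g(g(b + b + b + j, b + c + c + j, b), c, b)), b, c), j, c), j, j)

Derivation:
Work inside:  g(j, c, c) + ((b + b) + g(c, c, j))
Flatten:  g(j, c, c) + b + b + g(c, c, j)
Order the arguments:  b + b + g(c, c, j) + g(j, c, c)
Put back:  g(g(g(g(g(c + g(c, c, c) + g(j, b, b) + j + j, g(j + j + j, b + j, b + c + c + j), b + b + c + c + g(b, b, j) + j), g(c + c + j + j + j + j, c + g(j, b, j) + g(j, j, b) + j + j, b + b + g(c, c, j) + g(j, c, c)), g(g(b + b + b + j, b + c + c + j, b), c, b)), b, c), j, c), j, j)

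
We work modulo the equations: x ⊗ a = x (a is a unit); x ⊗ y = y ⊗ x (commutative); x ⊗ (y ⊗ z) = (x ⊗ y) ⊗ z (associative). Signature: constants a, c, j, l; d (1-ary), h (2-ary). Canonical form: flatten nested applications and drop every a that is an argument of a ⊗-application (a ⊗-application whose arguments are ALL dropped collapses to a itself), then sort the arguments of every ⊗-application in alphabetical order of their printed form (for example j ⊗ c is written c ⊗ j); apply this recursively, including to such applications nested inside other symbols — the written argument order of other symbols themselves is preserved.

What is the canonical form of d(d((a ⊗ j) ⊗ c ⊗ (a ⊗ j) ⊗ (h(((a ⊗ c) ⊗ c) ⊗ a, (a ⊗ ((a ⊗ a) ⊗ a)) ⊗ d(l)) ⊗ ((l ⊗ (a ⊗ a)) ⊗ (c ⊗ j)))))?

Focus inside:  (a ⊗ j) ⊗ c ⊗ (a ⊗ j) ⊗ (h(((a ⊗ c) ⊗ c) ⊗ a, (a ⊗ ((a ⊗ a) ⊗ a)) ⊗ d(l)) ⊗ ((l ⊗ (a ⊗ a)) ⊗ (c ⊗ j)))
Flatten:  a ⊗ j ⊗ c ⊗ a ⊗ j ⊗ h(((a ⊗ c) ⊗ c) ⊗ a, (a ⊗ ((a ⊗ a) ⊗ a)) ⊗ d(l)) ⊗ l ⊗ a ⊗ a ⊗ c ⊗ j
Canonicalize subterm:  h(((a ⊗ c) ⊗ c) ⊗ a, (a ⊗ ((a ⊗ a) ⊗ a)) ⊗ d(l))  →  h(c ⊗ c, d(l))
Unit:  drop a (×4)
Sort:  c ⊗ c ⊗ h(c ⊗ c, d(l)) ⊗ j ⊗ j ⊗ j ⊗ l
Put back:  d(d(c ⊗ c ⊗ h(c ⊗ c, d(l)) ⊗ j ⊗ j ⊗ j ⊗ l))

Answer: d(d(c ⊗ c ⊗ h(c ⊗ c, d(l)) ⊗ j ⊗ j ⊗ j ⊗ l))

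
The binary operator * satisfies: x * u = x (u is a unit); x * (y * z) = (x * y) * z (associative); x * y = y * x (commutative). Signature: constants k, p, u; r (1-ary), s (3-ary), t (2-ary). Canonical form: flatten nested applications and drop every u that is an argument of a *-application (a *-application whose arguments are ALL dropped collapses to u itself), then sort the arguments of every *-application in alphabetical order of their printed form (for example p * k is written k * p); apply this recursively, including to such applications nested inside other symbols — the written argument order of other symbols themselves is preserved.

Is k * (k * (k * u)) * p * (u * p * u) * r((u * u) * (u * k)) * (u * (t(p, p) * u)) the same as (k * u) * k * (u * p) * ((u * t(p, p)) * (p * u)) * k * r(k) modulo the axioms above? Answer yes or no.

Answer: yes — both canonical forms are k * k * k * p * p * r(k) * t(p, p)

Derivation:
Left:  k * (k * (k * u)) * p * (u * p * u) * r((u * u) * (u * k)) * (u * (t(p, p) * u))
  Un-nest:  k * k * k * u * p * u * p * u * r((u * u) * (u * k)) * u * t(p, p) * u
  Simplify inside:  r((u * u) * (u * k))  →  r(k)
  Unit:  drop u (×5)
  Sort arguments:  k * k * k * p * p * r(k) * t(p, p)
Right:  (k * u) * k * (u * p) * ((u * t(p, p)) * (p * u)) * k * r(k)
  Un-nest:  k * u * k * u * p * u * t(p, p) * p * u * k * r(k)
  Units out:  drop u (×4)
  Order the arguments:  k * k * k * p * p * r(k) * t(p, p)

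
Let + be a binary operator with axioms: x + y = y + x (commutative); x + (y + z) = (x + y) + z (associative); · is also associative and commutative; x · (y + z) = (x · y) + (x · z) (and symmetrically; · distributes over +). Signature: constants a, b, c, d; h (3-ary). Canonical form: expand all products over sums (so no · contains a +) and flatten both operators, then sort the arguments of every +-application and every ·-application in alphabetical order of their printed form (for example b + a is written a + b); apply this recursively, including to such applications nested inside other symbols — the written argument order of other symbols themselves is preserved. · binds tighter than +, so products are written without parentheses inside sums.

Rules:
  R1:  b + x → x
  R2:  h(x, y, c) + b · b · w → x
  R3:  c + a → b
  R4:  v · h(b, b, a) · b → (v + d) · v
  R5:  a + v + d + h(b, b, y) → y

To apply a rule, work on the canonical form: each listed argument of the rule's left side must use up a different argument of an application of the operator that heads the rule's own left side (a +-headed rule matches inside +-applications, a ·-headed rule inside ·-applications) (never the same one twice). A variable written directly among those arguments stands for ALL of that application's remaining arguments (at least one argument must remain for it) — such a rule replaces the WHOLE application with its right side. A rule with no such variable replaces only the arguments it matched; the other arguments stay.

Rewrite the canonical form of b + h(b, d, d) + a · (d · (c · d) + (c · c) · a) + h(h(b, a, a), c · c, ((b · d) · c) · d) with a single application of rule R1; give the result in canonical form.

Answer: a · a · c · c + a · c · d · d + h(b, d, d) + h(h(b, a, a), c · c, b · c · d · d)

Derivation:
Canonical form:  a · a · c · c + a · c · d · d + b + h(b, d, d) + h(h(b, a, a), c · c, b · c · d · d)
Match R1:  consume b;  x := a · a · c · c + a · c · d · d + h(b, d, d) + h(h(b, a, a), c · c, b · c · d · d)
Every leftover argument binds to the variable; the entire application is replaced.
Giving:  a · a · c · c + a · c · d · d + h(b, d, d) + h(h(b, a, a), c · c, b · c · d · d)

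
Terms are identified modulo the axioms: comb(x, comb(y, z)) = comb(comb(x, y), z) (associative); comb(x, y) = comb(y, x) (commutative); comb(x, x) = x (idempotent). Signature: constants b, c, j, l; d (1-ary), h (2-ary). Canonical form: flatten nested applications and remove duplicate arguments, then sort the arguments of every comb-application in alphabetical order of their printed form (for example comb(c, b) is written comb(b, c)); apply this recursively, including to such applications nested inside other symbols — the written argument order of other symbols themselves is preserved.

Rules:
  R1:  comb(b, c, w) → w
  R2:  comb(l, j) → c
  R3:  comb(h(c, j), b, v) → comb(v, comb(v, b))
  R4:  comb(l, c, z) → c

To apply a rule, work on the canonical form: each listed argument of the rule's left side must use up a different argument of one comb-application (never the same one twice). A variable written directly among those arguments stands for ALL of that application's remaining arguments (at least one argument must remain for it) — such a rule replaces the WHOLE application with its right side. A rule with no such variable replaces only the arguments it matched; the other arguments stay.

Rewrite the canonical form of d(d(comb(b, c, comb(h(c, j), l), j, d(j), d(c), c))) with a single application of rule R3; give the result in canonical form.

Canonical form:  d(d(comb(b, c, d(c), d(j), h(c, j), j, l)))
R3 matches:  uses b, h(c, j);  v := comb(c, d(c), d(j), j, l)
Every leftover argument binds to the variable; the entire application is replaced.
New term:  d(d(comb(b, c, d(c), d(j), j, l)))

Answer: d(d(comb(b, c, d(c), d(j), j, l)))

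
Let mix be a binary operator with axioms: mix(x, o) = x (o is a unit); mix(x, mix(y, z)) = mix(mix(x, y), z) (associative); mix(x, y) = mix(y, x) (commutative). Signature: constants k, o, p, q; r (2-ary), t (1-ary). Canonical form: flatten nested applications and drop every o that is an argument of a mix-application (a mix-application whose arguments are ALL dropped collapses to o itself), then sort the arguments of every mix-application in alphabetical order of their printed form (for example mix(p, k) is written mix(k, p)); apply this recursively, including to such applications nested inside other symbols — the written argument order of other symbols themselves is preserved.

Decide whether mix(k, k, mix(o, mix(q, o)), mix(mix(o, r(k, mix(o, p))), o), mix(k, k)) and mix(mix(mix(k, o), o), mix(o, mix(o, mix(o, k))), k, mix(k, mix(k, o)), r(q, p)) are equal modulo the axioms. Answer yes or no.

Answer: no — mix(k, k, k, k, q, r(k, p)) vs mix(k, k, k, k, k, r(q, p))

Derivation:
Left:  mix(k, k, mix(o, mix(q, o)), mix(mix(o, r(k, mix(o, p))), o), mix(k, k))
  Un-nest:  mix(k, k, o, q, o, o, r(k, mix(o, p)), o, k, k)
  Simplify inside:  r(k, mix(o, p))  →  r(k, p)
  Unit:  drop o (×4)
  Order the arguments:  mix(k, k, k, k, q, r(k, p))
Right:  mix(mix(mix(k, o), o), mix(o, mix(o, mix(o, k))), k, mix(k, mix(k, o)), r(q, p))
  Un-nest:  mix(k, o, o, o, o, o, k, k, k, k, o, r(q, p))
  Drop the unit:  drop o (×6)
  Sort arguments:  mix(k, k, k, k, k, r(q, p))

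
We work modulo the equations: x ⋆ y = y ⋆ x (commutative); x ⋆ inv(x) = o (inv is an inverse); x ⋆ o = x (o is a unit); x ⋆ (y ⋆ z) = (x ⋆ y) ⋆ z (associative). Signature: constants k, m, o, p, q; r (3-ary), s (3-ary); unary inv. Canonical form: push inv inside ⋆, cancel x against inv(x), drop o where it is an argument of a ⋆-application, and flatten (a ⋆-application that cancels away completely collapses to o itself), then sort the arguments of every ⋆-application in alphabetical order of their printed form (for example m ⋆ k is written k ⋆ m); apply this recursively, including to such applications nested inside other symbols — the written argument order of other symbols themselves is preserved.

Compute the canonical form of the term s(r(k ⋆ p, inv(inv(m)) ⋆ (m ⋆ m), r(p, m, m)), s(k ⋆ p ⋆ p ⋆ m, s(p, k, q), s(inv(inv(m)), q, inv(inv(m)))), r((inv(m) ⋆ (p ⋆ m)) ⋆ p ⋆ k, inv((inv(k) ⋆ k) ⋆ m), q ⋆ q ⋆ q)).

Focus inside:  (inv(m) ⋆ (p ⋆ m)) ⋆ p ⋆ k
Cancel inverse pairs:  m cancels
Collect:  p ⋆ p ⋆ k
Sort arguments:  k ⋆ p ⋆ p
Put back:  s(r(k ⋆ p, m ⋆ m ⋆ m, r(p, m, m)), s(k ⋆ m ⋆ p ⋆ p, s(p, k, q), s(m, q, m)), r(k ⋆ p ⋆ p, inv(m), q ⋆ q ⋆ q))

Answer: s(r(k ⋆ p, m ⋆ m ⋆ m, r(p, m, m)), s(k ⋆ m ⋆ p ⋆ p, s(p, k, q), s(m, q, m)), r(k ⋆ p ⋆ p, inv(m), q ⋆ q ⋆ q))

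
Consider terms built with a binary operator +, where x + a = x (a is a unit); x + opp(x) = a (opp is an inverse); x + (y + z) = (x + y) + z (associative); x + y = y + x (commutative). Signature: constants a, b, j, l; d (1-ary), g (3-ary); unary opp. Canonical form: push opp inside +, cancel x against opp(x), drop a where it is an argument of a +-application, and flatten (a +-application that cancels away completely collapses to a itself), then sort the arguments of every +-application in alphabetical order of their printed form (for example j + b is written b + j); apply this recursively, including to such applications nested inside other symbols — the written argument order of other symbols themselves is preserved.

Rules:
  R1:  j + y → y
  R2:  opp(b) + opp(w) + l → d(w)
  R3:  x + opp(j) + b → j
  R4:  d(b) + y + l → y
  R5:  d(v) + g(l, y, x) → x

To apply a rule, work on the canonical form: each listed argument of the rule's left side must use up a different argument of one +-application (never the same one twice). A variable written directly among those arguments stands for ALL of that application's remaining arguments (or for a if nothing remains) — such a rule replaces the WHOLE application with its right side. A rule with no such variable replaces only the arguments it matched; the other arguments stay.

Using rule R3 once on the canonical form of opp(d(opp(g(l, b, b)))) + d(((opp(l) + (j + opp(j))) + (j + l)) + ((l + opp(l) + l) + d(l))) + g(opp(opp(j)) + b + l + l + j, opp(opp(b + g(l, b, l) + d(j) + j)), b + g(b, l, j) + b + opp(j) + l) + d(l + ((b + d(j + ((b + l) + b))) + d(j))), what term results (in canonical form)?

Answer: d(b + d(b + b + j + l) + d(j) + l) + d(d(l) + j + l) + g(b + j + j + l + l, b + d(j) + g(l, b, l) + j, j) + opp(d(opp(g(l, b, b))))

Derivation:
Canonical form:  d(b + d(b + b + j + l) + d(j) + l) + d(d(l) + j + l) + g(b + j + j + l + l, b + d(j) + g(l, b, l) + j, b + b + g(b, l, j) + l + opp(j)) + opp(d(opp(g(l, b, b))))
Match R3:  consume b, opp(j);  x := b + g(b, l, j) + l
The variable takes the whole remainder — replace the entire application.
New term:  d(b + d(b + b + j + l) + d(j) + l) + d(d(l) + j + l) + g(b + j + j + l + l, b + d(j) + g(l, b, l) + j, j) + opp(d(opp(g(l, b, b))))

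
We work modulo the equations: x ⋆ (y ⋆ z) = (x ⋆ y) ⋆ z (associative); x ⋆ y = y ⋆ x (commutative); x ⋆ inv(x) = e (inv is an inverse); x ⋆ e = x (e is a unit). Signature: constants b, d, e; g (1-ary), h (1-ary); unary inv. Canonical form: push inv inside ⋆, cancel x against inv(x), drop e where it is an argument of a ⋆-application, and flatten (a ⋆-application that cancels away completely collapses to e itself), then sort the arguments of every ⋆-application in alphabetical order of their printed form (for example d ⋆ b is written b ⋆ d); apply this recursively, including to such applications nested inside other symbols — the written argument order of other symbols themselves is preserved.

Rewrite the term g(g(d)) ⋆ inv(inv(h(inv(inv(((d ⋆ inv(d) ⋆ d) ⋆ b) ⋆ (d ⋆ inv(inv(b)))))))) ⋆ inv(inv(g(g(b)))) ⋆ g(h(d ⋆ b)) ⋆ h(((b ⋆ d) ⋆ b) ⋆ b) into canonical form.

Answer: g(g(b)) ⋆ g(g(d)) ⋆ g(h(b ⋆ d)) ⋆ h(b ⋆ b ⋆ b ⋆ d) ⋆ h(b ⋆ b ⋆ d ⋆ d)

Derivation:
Push inv inside:  distribute inv over ⋆ and collapse double inv
Combine occurrences:  g(g(d)) ⋆ h(b ⋆ b ⋆ d ⋆ d) ⋆ g(g(b)) ⋆ g(h(b ⋆ d)) ⋆ h(b ⋆ b ⋆ b ⋆ d)
Sort:  g(g(b)) ⋆ g(g(d)) ⋆ g(h(b ⋆ d)) ⋆ h(b ⋆ b ⋆ b ⋆ d) ⋆ h(b ⋆ b ⋆ d ⋆ d)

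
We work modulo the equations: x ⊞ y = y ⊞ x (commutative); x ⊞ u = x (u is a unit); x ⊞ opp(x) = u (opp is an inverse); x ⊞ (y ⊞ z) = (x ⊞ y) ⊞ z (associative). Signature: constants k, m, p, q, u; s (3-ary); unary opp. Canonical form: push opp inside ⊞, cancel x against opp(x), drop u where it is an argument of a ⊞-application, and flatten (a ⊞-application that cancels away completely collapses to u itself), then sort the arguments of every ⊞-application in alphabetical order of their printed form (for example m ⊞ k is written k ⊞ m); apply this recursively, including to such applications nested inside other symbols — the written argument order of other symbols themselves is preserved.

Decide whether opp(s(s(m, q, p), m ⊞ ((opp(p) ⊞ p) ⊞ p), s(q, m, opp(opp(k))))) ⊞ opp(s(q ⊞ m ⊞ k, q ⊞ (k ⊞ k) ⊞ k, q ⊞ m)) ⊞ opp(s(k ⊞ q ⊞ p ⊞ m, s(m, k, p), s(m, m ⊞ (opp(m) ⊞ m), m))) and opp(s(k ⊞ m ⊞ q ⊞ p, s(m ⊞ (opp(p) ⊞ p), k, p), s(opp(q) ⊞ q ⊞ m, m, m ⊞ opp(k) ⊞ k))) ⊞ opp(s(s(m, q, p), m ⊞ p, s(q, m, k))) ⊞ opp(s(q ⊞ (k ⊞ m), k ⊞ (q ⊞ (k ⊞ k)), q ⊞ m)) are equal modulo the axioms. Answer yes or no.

Left:  opp(s(s(m, q, p), m ⊞ ((opp(p) ⊞ p) ⊞ p), s(q, m, opp(opp(k))))) ⊞ opp(s(q ⊞ m ⊞ k, q ⊞ (k ⊞ k) ⊞ k, q ⊞ m)) ⊞ opp(s(k ⊞ q ⊞ p ⊞ m, s(m, k, p), s(m, m ⊞ (opp(m) ⊞ m), m)))
  Push opp inside:  distribute opp over ⊞ and collapse double opp
  Collect:  opp(s(s(m, q, p), m ⊞ p, s(q, m, k))) ⊞ opp(s(k ⊞ m ⊞ q, k ⊞ k ⊞ k ⊞ q, m ⊞ q)) ⊞ opp(s(k ⊞ m ⊞ p ⊞ q, s(m, k, p), s(m, m, m)))
  Sort arguments:  opp(s(k ⊞ m ⊞ p ⊞ q, s(m, k, p), s(m, m, m))) ⊞ opp(s(k ⊞ m ⊞ q, k ⊞ k ⊞ k ⊞ q, m ⊞ q)) ⊞ opp(s(s(m, q, p), m ⊞ p, s(q, m, k)))
Right:  opp(s(k ⊞ m ⊞ q ⊞ p, s(m ⊞ (opp(p) ⊞ p), k, p), s(opp(q) ⊞ q ⊞ m, m, m ⊞ opp(k) ⊞ k))) ⊞ opp(s(s(m, q, p), m ⊞ p, s(q, m, k))) ⊞ opp(s(q ⊞ (k ⊞ m), k ⊞ (q ⊞ (k ⊞ k)), q ⊞ m))
  Collect terms:  opp(s(k ⊞ m ⊞ p ⊞ q, s(m, k, p), s(m, m, m))) ⊞ opp(s(s(m, q, p), m ⊞ p, s(q, m, k))) ⊞ opp(s(k ⊞ m ⊞ q, k ⊞ k ⊞ k ⊞ q, m ⊞ q))
  Order the arguments:  opp(s(k ⊞ m ⊞ p ⊞ q, s(m, k, p), s(m, m, m))) ⊞ opp(s(k ⊞ m ⊞ q, k ⊞ k ⊞ k ⊞ q, m ⊞ q)) ⊞ opp(s(s(m, q, p), m ⊞ p, s(q, m, k)))

Answer: yes — both canonical forms are opp(s(k ⊞ m ⊞ p ⊞ q, s(m, k, p), s(m, m, m))) ⊞ opp(s(k ⊞ m ⊞ q, k ⊞ k ⊞ k ⊞ q, m ⊞ q)) ⊞ opp(s(s(m, q, p), m ⊞ p, s(q, m, k)))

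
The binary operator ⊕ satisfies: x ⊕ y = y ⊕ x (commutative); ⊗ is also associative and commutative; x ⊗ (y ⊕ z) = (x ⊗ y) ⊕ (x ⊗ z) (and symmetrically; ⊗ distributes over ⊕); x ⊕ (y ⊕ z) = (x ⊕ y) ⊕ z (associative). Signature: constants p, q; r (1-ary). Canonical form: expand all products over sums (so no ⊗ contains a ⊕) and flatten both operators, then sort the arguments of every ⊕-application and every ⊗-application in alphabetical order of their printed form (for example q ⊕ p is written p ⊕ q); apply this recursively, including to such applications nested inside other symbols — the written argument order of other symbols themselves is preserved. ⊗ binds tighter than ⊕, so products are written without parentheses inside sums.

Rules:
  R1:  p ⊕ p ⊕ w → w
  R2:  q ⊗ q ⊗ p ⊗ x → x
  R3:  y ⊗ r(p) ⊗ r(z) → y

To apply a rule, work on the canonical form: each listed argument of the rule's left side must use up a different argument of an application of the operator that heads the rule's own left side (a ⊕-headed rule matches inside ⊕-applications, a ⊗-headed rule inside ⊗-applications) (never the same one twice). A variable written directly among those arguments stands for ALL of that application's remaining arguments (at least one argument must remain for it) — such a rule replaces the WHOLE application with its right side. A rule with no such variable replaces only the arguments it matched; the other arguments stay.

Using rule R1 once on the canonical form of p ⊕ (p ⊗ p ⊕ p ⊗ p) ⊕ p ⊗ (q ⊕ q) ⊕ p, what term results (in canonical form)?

Answer: p ⊗ p ⊕ p ⊗ p ⊕ p ⊗ q ⊕ p ⊗ q

Derivation:
Canonical form:  p ⊕ p ⊕ p ⊗ p ⊕ p ⊗ p ⊕ p ⊗ q ⊕ p ⊗ q
Match R1:  consume p, p;  w := p ⊗ p ⊕ p ⊗ p ⊕ p ⊗ q ⊕ p ⊗ q
The extension variable absorbs all remaining arguments, so the whole application is rewritten.
Giving:  p ⊗ p ⊕ p ⊗ p ⊕ p ⊗ q ⊕ p ⊗ q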